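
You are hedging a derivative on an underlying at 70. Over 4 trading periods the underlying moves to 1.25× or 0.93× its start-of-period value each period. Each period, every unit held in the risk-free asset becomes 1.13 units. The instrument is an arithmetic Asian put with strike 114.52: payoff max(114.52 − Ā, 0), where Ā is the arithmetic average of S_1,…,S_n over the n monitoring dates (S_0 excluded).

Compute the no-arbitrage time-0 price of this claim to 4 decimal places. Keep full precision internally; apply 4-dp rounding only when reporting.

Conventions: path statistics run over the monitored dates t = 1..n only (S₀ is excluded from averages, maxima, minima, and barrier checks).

No-arbitrage gives p* = (R−d)/(u−d) = 0.6250: enumerate every path, weight its payoff by its p*-probability, and discount by R^4.
Enumerate all 2^4 = 16 price paths (U = up ×1.25, D = down ×0.93); each path with k up-moves has probability p*^k·(1−p*)^(4−k).
DDDD: Ā=58.5779, payoff=55.9421, prob=0.019775
UDDD: Ā=78.7337, payoff=35.7863, prob=0.032959
DUDD: Ā=73.1337, payoff=41.3863, prob=0.032959
UUDD: Ā=98.2980, payoff=16.2220, prob=0.054932
DDUD: Ā=67.9257, payoff=46.5943, prob=0.032959
UDUD: Ā=91.2980, payoff=23.2220, prob=0.054932
DUUD: Ā=85.6980, payoff=28.8220, prob=0.054932
UUUD: Ā=115.1855, payoff=0.0000, prob=0.091553
DDDU: Ā=63.0823, payoff=51.4377, prob=0.032959
UDDU: Ā=84.7880, payoff=29.7320, prob=0.054932
DUDU: Ā=79.1880, payoff=35.3320, prob=0.054932
UUDU: Ā=106.4355, payoff=8.0845, prob=0.091553
DDUU: Ā=73.9800, payoff=40.5400, prob=0.054932
UDUU: Ā=99.4355, payoff=15.0845, prob=0.091553
DUUU: Ā=93.8355, payoff=20.6845, prob=0.091553
UUUU: Ā=126.1230, payoff=0.0000, prob=0.152588
Price = Σ prob·payoff / R^4 = 20.446681 / 1.630474 = 12.5403

price = 12.5403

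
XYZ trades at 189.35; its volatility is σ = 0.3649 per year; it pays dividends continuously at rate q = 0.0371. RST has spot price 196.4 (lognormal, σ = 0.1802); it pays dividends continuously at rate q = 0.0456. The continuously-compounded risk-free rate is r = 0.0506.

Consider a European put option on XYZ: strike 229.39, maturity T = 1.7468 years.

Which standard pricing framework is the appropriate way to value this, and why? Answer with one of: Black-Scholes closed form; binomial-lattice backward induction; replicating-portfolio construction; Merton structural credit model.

framework: Black-Scholes closed form

Key observation: with XYZ following a GBM at constant σ and r, the European put struck at 229.39 prices in closed form — nothing here needs a stepwise model or a balance sheet.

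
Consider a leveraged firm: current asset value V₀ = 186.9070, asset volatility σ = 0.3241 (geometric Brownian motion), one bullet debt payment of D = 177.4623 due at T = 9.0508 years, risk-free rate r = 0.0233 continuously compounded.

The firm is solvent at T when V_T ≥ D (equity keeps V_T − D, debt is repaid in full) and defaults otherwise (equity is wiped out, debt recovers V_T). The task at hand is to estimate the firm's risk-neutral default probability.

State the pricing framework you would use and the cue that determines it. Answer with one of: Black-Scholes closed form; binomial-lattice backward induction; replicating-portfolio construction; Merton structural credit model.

Key observation: a levered firm with one bullet debt due at 9.0508 years is the canonical structural-credit setup: equity is a call on the firm's assets struck at the face value.

framework: Merton structural credit model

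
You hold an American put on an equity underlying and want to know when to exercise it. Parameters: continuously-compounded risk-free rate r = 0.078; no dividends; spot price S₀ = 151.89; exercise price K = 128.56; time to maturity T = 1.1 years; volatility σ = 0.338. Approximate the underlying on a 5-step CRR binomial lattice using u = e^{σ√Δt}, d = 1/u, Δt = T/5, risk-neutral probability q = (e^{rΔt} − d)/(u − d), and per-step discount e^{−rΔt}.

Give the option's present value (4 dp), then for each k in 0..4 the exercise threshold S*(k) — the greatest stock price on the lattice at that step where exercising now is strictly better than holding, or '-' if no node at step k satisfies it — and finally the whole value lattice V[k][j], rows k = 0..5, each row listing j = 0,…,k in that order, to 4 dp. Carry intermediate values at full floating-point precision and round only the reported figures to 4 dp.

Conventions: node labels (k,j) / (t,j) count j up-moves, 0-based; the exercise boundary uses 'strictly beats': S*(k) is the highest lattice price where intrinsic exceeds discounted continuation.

price = 6.6609
boundary = - - - 94.4007 110.6182
tree:
6.6609
11.9008 1.9465
20.6222 4.0812 0.0000
34.1593 8.5571 0.0000 0.0000
47.9992 17.9418 0.0000 0.0000 0.0000
59.8100 34.1593 0.0000 0.0000 0.0000 0.0000

Δt=0.22000  u=1.17179  d=0.85339  q=0.51481  discount=0.98299
step 5 (expiry): payoffs max(K−S,0) = 59.8100 34.1593 0.0000 0.0000 0.0000 0.0000
step 4: (k=4,j=0): S=80.5608, K−S=47.9992, hold=45.8119 ⇒ V=47.9992 exercise | (k=4,j=1): S=110.6182, K−S=17.9418, hold=16.2918 ⇒ V=17.9418 exercise | (k=4,j=2): S=151.8900, K−S=0.0000, hold=0.0000 ⇒ V=0.0000 continue | (k=4,j=3): S=208.5604, K−S=0.0000, hold=0.0000 ⇒ V=0.0000 continue | (k=4,j=4): S=286.3746, K−S=0.0000, hold=0.0000 ⇒ V=0.0000 continue  boundary S*=110.6182
step 3: (k=3,j=0): S=94.4007, K−S=34.1593, hold=31.9720 ⇒ V=34.1593 exercise | (k=3,j=1): S=129.6217, K−S=0.0000, hold=8.5571 ⇒ V=8.5571 continue | (k=3,j=2): S=177.9838, K−S=0.0000, hold=0.0000 ⇒ V=0.0000 continue | (k=3,j=3): S=244.3899, K−S=0.0000, hold=0.0000 ⇒ V=0.0000 continue  boundary S*=94.4007
step 2: (k=2,j=0): S=110.6182, K−S=17.9418, hold=20.6222 ⇒ V=20.6222 continue | (k=2,j=1): S=151.8900, K−S=0.0000, hold=4.0812 ⇒ V=4.0812 continue | (k=2,j=2): S=208.5604, K−S=0.0000, hold=0.0000 ⇒ V=0.0000 continue  boundary S*=-
step 1: (k=1,j=0): S=129.6217, K−S=0.0000, hold=11.9008 ⇒ V=11.9008 continue | (k=1,j=1): S=177.9838, K−S=0.0000, hold=1.9465 ⇒ V=1.9465 continue  boundary S*=-
step 0: (k=0,j=0): S=151.8900, K−S=0.0000, hold=6.6609 ⇒ V=6.6609 continue  boundary S*=-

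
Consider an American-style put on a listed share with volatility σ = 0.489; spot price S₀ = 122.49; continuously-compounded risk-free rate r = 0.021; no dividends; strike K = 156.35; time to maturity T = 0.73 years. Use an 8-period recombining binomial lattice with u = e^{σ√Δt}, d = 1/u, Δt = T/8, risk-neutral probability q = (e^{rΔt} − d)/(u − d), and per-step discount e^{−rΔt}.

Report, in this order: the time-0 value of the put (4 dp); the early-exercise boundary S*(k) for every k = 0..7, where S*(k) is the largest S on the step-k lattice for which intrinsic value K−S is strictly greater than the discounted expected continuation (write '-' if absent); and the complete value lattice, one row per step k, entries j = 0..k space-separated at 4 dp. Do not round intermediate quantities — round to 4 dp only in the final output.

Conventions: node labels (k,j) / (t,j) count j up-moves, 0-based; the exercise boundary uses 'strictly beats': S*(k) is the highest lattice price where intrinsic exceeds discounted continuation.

price = 42.4121
boundary = - - - 78.6403 91.1584 78.6403 91.1584 105.6693
tree:
42.4121
53.6059 29.9425
65.6257 40.2493 18.4239
77.7097 52.2455 26.8647 8.9657
88.5089 65.1916 37.8370 14.5819 2.6592
97.8250 77.7097 51.0239 23.0979 5.0232 0.0000
105.8619 88.5089 65.1916 35.2307 9.4889 0.0000 0.0000
112.7951 97.8250 77.7097 50.6807 17.9247 0.0000 0.0000 0.0000
118.7762 105.8619 88.5089 65.1916 33.8600 0.0000 0.0000 0.0000 0.0000

Δt=0.09125, u=1.15918, d=0.86268, q=0.46961, disc=e^(-rΔt)=0.99809
k=8 terminal: V=max(K-S,0) → 118.7762 105.8619 88.5089 65.1916 33.8600 0.0000 0.0000 0.0000 0.0000
k=7: j=0 S=43.5549 intr=112.7951 cont=112.4958 V=112.7951[EX]; j=1 S=58.5250 intr=97.8250 cont=97.5257 V=97.8250[EX]; j=2 S=78.6403 intr=77.7097 cont=77.4104 V=77.7097[EX]; j=3 S=105.6693 intr=50.6807 cont=50.3814 V=50.6807[EX]; j=4 S=141.9883 intr=14.3617 cont=17.9247 V=17.9247[hold]; j=5 S=190.7903 intr=0.0000 cont=0.0000 V=0.0000[hold]; j=6 S=256.3659 intr=0.0000 cont=0.0000 V=0.0000[hold]; j=7 S=344.4800 intr=0.0000 cont=0.0000 V=0.0000[hold]  S*(7)=105.6693
k=6: j=0 S=50.4881 intr=105.8619 cont=105.5626 V=105.8619[EX]; j=1 S=67.8411 intr=88.5089 cont=88.2096 V=88.5089[EX]; j=2 S=91.1584 intr=65.1916 cont=64.8923 V=65.1916[EX]; j=3 S=122.4900 intr=33.8600 cont=35.2307 V=35.2307[hold]; j=4 S=164.5904 intr=0.0000 cont=9.4889 V=9.4889[hold]; j=5 S=221.1609 intr=0.0000 cont=0.0000 V=0.0000[hold]; j=6 S=297.1749 intr=0.0000 cont=0.0000 V=0.0000[hold]  S*(6)=91.1584
k=5: j=0 S=58.5250 intr=97.8250 cont=97.5257 V=97.8250[EX]; j=1 S=78.6403 intr=77.7097 cont=77.4104 V=77.7097[EX]; j=2 S=105.6693 intr=50.6807 cont=51.0239 V=51.0239[hold]; j=3 S=141.9883 intr=14.3617 cont=23.0979 V=23.0979[hold]; j=4 S=190.7903 intr=0.0000 cont=5.0232 V=5.0232[hold]; j=5 S=256.3659 intr=0.0000 cont=0.0000 V=0.0000[hold]  S*(5)=78.6403
k=4: j=0 S=67.8411 intr=88.5089 cont=88.2096 V=88.5089[EX]; j=1 S=91.1584 intr=65.1916 cont=65.0531 V=65.1916[EX]; j=2 S=122.4900 intr=33.8600 cont=37.8370 V=37.8370[hold]; j=3 S=164.5904 intr=0.0000 cont=14.5819 V=14.5819[hold]; j=4 S=221.1609 intr=0.0000 cont=2.6592 V=2.6592[hold]  S*(4)=91.1584
k=3: j=0 S=78.6403 intr=77.7097 cont=77.4104 V=77.7097[EX]; j=1 S=105.6693 intr=50.6807 cont=52.2455 V=52.2455[hold]; j=2 S=141.9883 intr=14.3617 cont=26.8647 V=26.8647[hold]; j=3 S=190.7903 intr=0.0000 cont=8.9657 V=8.9657[hold]  S*(3)=78.6403
k=2: j=0 S=91.1584 intr=65.1916 cont=65.6257 V=65.6257[hold]; j=1 S=122.4900 intr=33.8600 cont=40.2493 V=40.2493[hold]; j=2 S=164.5904 intr=0.0000 cont=18.4239 V=18.4239[hold]  S*(2)=-
k=1: j=0 S=105.6693 intr=50.6807 cont=53.6059 V=53.6059[hold]; j=1 S=141.9883 intr=14.3617 cont=29.9425 V=29.9425[hold]  S*(1)=-
k=0: j=0 S=122.4900 intr=33.8600 cont=42.4121 V=42.4121[hold]  S*(0)=-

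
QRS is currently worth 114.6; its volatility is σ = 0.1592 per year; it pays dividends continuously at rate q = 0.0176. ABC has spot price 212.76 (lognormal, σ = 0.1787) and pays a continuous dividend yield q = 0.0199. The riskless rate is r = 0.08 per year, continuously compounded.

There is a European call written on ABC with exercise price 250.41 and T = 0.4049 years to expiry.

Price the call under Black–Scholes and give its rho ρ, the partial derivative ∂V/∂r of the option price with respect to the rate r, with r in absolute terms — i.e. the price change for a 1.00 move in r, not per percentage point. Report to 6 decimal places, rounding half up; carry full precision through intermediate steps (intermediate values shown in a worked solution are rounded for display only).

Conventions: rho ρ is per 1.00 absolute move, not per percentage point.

σ√T = 0.1787·√0.4049 = 0.113710
d₁ = (ln(S/K) + (r−q+σ²/2)T) / (σ√T) = (ln(212.76/250.41) + (0.08−0.0199+0.1787²/2)·0.4049) / 0.113710 = (-0.162935 + 0.030799) / 0.113710 = -1.162039
d₂ = d₁ − σ√T = -1.162039 − 0.113710 = -1.275749
e^{−rT} = 0.968127
e^{−qT} = 0.991975
N(d₁) = 0.122610,  N(d₂) = 0.101022
Call price V = S·e^{−qT}·N(d₁) − K·e^{−rT}·N(d₂) = 25.877135 − 24.490683 = 1.386452
ρ = K·T·e^{−rT}·N(d₂) = 9.916278

price = 1.386452
ρ = 9.916278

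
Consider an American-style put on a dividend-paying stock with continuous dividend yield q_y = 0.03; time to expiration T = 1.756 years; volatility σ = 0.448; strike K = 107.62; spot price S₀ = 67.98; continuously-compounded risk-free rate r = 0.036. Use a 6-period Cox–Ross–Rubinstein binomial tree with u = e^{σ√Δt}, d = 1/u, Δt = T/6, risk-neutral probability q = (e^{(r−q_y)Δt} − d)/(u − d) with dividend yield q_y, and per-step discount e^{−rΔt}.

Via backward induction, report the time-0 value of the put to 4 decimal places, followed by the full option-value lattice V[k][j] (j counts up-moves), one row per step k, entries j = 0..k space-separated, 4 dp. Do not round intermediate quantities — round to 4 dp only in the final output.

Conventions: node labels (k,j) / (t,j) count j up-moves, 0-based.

params: Δt=0.29267 u=1.27426 d=0.78477 q=0.44329 e^(-rΔt)=0.98952
t_6 payoffs: 91.7403 81.8357 65.7534 39.6400 0.0000 0.0000 0.0000
k=5: node(5,0) S=20.2348 payoff=87.3852 vs cont=86.4342 → 87.3852 [stop]  node(5,1) S=32.8558 payoff=74.7642 vs cont=73.9235 → 74.7642 [stop]  node(5,2) S=53.3488 payoff=54.2712 vs cont=53.6096 → 54.2712 [stop]  node(5,3) S=86.6239 payoff=20.9961 vs cont=21.8365 → 21.8365 [wait]  node(5,4) S=140.6535 payoff=0.0000 vs cont=0.0000 → 0.0000 [wait]  node(5,5) S=228.3830 payoff=0.0000 vs cont=0.0000 → 0.0000 [wait]
k=4: node(4,0) S=25.7843 payoff=81.8357 vs cont=80.9332 → 81.8357 [stop]  node(4,1) S=41.8666 payoff=65.7534 vs cont=64.9914 → 65.7534 [stop]  node(4,2) S=67.9800 payoff=39.6400 vs cont=39.4750 → 39.6400 [stop]  node(4,3) S=110.3810 payoff=0.0000 vs cont=12.0291 → 12.0291 [wait]  node(4,4) S=179.2285 payoff=0.0000 vs cont=0.0000 → 0.0000 [wait]
k=3: node(3,0) S=32.8558 payoff=74.7642 vs cont=73.9235 → 74.7642 [stop]  node(3,1) S=53.3488 payoff=54.2712 vs cont=53.6096 → 54.2712 [stop]  node(3,2) S=86.6239 payoff=20.9961 vs cont=27.1130 → 27.1130 [wait]  node(3,3) S=140.6535 payoff=0.0000 vs cont=6.6265 → 6.6265 [wait]
k=2: node(2,0) S=41.8666 payoff=65.7534 vs cont=64.9914 → 65.7534 [stop]  node(2,1) S=67.9800 payoff=39.6400 vs cont=41.7895 → 41.7895 [wait]  node(2,2) S=110.3810 payoff=0.0000 vs cont=17.8425 → 17.8425 [wait]
k=1: node(1,0) S=53.3488 payoff=54.2712 vs cont=54.5525 → 54.5525 [wait]  node(1,1) S=86.6239 payoff=20.9961 vs cont=30.8472 → 30.8472 [wait]
k=0: node(0,0) S=67.9800 payoff=39.6400 vs cont=43.5824 → 43.5824 [wait]

price = 43.5824
tree:
43.5824
54.5525 30.8472
65.7534 41.7895 17.8425
74.7642 54.2712 27.1130 6.6265
81.8357 65.7534 39.6400 12.0291 0.0000
87.3852 74.7642 54.2712 21.8365 0.0000 0.0000
91.7403 81.8357 65.7534 39.6400 0.0000 0.0000 0.0000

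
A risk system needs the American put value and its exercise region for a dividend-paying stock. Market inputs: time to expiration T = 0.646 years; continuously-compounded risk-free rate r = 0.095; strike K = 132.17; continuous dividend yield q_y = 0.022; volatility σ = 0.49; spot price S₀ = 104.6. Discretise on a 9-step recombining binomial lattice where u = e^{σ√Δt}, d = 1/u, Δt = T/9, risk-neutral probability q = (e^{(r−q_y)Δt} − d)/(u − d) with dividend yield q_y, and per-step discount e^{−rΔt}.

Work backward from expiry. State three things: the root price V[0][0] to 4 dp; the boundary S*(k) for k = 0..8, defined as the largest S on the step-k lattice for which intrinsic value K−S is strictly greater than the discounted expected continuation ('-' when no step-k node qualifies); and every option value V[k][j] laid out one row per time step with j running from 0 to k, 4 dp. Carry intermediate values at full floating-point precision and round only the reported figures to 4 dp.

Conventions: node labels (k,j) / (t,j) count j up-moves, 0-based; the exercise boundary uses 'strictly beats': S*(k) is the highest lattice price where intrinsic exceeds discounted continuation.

price = 32.3914
boundary = - - 80.4462 70.5492 80.4462 91.7315 80.4462 91.7315 104.6000
tree:
32.3914
41.5060 23.2520
51.7238 31.3334 15.0718
61.6208 40.9378 21.6635 8.3448
70.3002 51.7238 30.1590 13.0251 3.5353
77.9118 61.6208 40.4385 19.7621 6.1165 0.8679
84.5869 70.3002 51.7238 28.9293 10.3899 1.7040 0.0000
90.4409 77.9118 61.6208 40.4385 17.2207 3.3456 0.0000 0.0000
95.5746 84.5869 70.3002 51.7238 27.5700 6.5685 0.0000 0.0000 0.0000
100.0768 90.4409 77.9118 61.6208 40.4385 12.8962 0.0000 0.0000 0.0000 0.0000

Δt=0.07178, u=1.14028, d=0.87697, q=0.48718, disc=e^(-rΔt)=0.99320
k=9 terminal: V=max(K-S,0) → 100.0768 90.4409 77.9118 61.6208 40.4385 12.8962 0.0000 0.0000 0.0000 0.0000
k=8: j=0 S=36.5954 intr=95.5746 cont=94.7342 V=95.5746[EX]; j=1 S=47.5831 intr=84.5869 cont=83.7638 V=84.5869[EX]; j=2 S=61.8698 intr=70.3002 cont=69.4996 V=70.3002[EX]; j=3 S=80.4462 intr=51.7238 cont=50.9526 V=51.7238[EX]; j=4 S=104.6000 intr=27.5700 cont=26.8369 V=27.5700[EX]; j=5 S=136.0060 intr=0.0000 cont=6.5685 V=6.5685[hold]; j=6 S=176.8416 intr=0.0000 cont=0.0000 V=0.0000[hold]; j=7 S=229.9381 intr=0.0000 cont=0.0000 V=0.0000[hold]; j=8 S=298.9766 intr=0.0000 cont=0.0000 V=0.0000[hold]  S*(8)=104.6000
k=7: j=0 S=41.7291 intr=90.4409 cont=89.6085 V=90.4409[EX]; j=1 S=54.2582 intr=77.9118 cont=77.0992 V=77.9118[EX]; j=2 S=70.5492 intr=61.6208 cont=60.8339 V=61.6208[EX]; j=3 S=91.7315 intr=40.4385 cont=39.6851 V=40.4385[EX]; j=4 S=119.2738 intr=12.8962 cont=17.2207 V=17.2207[hold]; j=5 S=155.0855 intr=0.0000 cont=3.3456 V=3.3456[hold]; j=6 S=201.6497 intr=0.0000 cont=0.0000 V=0.0000[hold]; j=7 S=262.1948 intr=0.0000 cont=0.0000 V=0.0000[hold]  S*(7)=91.7315
k=6: j=0 S=47.5831 intr=84.5869 cont=83.7638 V=84.5869[EX]; j=1 S=61.8698 intr=70.3002 cont=69.4996 V=70.3002[EX]; j=2 S=80.4462 intr=51.7238 cont=50.9526 V=51.7238[EX]; j=3 S=104.6000 intr=27.5700 cont=28.9293 V=28.9293[hold]; j=4 S=136.0060 intr=0.0000 cont=10.3899 V=10.3899[hold]; j=5 S=176.8416 intr=0.0000 cont=1.7040 V=1.7040[hold]; j=6 S=229.9381 intr=0.0000 cont=0.0000 V=0.0000[hold]  S*(6)=80.4462
k=5: j=0 S=54.2582 intr=77.9118 cont=77.0992 V=77.9118[EX]; j=1 S=70.5492 intr=61.6208 cont=60.8339 V=61.6208[EX]; j=2 S=91.7315 intr=40.4385 cont=40.3428 V=40.4385[EX]; j=3 S=119.2738 intr=12.8962 cont=19.7621 V=19.7621[hold]; j=4 S=155.0855 intr=0.0000 cont=6.1165 V=6.1165[hold]; j=5 S=201.6497 intr=0.0000 cont=0.8679 V=0.8679[hold]  S*(5)=91.7315
k=4: j=0 S=61.8698 intr=70.3002 cont=69.4996 V=70.3002[EX]; j=1 S=80.4462 intr=51.7238 cont=50.9526 V=51.7238[EX]; j=2 S=104.6000 intr=27.5700 cont=30.1590 V=30.1590[hold]; j=3 S=136.0060 intr=0.0000 cont=13.0251 V=13.0251[hold]; j=4 S=176.8416 intr=0.0000 cont=3.5353 V=3.5353[hold]  S*(4)=80.4462
k=3: j=0 S=70.5492 intr=61.6208 cont=60.8339 V=61.6208[EX]; j=1 S=91.7315 intr=40.4385 cont=40.9378 V=40.9378[hold]; j=2 S=119.2738 intr=12.8962 cont=21.6635 V=21.6635[hold]; j=3 S=155.0855 intr=0.0000 cont=8.3448 V=8.3448[hold]  S*(3)=70.5492
k=2: j=0 S=80.4462 intr=51.7238 cont=51.1942 V=51.7238[EX]; j=1 S=104.6000 intr=27.5700 cont=31.3334 V=31.3334[hold]; j=2 S=136.0060 intr=0.0000 cont=15.0718 V=15.0718[hold]  S*(2)=80.4462
k=1: j=0 S=91.7315 intr=40.4385 cont=41.5060 V=41.5060[hold]; j=1 S=119.2738 intr=12.8962 cont=23.2520 V=23.2520[hold]  S*(1)=-
k=0: j=0 S=104.6000 intr=27.5700 cont=32.3914 V=32.3914[hold]  S*(0)=-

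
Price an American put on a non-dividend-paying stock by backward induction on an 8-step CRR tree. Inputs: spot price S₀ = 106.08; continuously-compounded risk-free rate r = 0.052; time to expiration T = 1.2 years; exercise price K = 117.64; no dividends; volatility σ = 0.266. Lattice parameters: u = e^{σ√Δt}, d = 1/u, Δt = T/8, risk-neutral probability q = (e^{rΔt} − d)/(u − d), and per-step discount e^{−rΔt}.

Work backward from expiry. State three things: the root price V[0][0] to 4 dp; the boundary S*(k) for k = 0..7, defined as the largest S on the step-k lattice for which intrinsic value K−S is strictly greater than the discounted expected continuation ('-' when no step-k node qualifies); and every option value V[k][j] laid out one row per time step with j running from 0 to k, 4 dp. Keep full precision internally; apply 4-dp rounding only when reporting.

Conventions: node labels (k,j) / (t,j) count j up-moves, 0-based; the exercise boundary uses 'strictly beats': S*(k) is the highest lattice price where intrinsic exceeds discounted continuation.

Δt=0.15000  u=1.10852  d=0.90211  q=0.51220  discount=0.99223
step 8 (expiry): payoffs max(K−S,0) = 71.1135 60.4679 47.3866 31.3123 11.5600 0.0000 0.0000 0.0000 0.0000
step 7: (k=7,j=0): S=51.5754, K−S=66.0646, hold=65.1506 ⇒ V=66.0646 exercise | (k=7,j=1): S=63.3761, K−S=54.2639, hold=53.3499 ⇒ V=54.2639 exercise | (k=7,j=2): S=77.8769, K−S=39.7631, hold=38.8491 ⇒ V=39.7631 exercise | (k=7,j=3): S=95.6956, K−S=21.9444, hold=21.0304 ⇒ V=21.9444 exercise | (k=7,j=4): S=117.5913, K−S=0.0487, hold=5.5951 ⇒ V=5.5951 continue | (k=7,j=5): S=144.4968, K−S=0.0000, hold=0.0000 ⇒ V=0.0000 continue | (k=7,j=6): S=177.5585, K−S=0.0000, hold=0.0000 ⇒ V=0.0000 continue | (k=7,j=7): S=218.1849, K−S=0.0000, hold=0.0000 ⇒ V=0.0000 continue  boundary S*=95.6956
step 6: (k=6,j=0): S=57.1721, K−S=60.4679, hold=59.5539 ⇒ V=60.4679 exercise | (k=6,j=1): S=70.2534, K−S=47.3866, hold=46.4726 ⇒ V=47.3866 exercise | (k=6,j=2): S=86.3277, K−S=31.3123, hold=30.3983 ⇒ V=31.3123 exercise | (k=6,j=3): S=106.0800, K−S=11.5600, hold=13.4648 ⇒ V=13.4648 continue | (k=6,j=4): S=130.3517, K−S=0.0000, hold=2.7081 ⇒ V=2.7081 continue | (k=6,j=5): S=160.1769, K−S=0.0000, hold=0.0000 ⇒ V=0.0000 continue | (k=6,j=6): S=196.8263, K−S=0.0000, hold=0.0000 ⇒ V=0.0000 continue  boundary S*=86.3277
step 5: (k=5,j=0): S=63.3761, K−S=54.2639, hold=53.3499 ⇒ V=54.2639 exercise | (k=5,j=1): S=77.8769, K−S=39.7631, hold=38.8491 ⇒ V=39.7631 exercise | (k=5,j=2): S=95.6956, K−S=21.9444, hold=21.9985 ⇒ V=21.9985 continue | (k=5,j=3): S=117.5913, K−S=0.0487, hold=7.8933 ⇒ V=7.8933 continue | (k=5,j=4): S=144.4968, K−S=0.0000, hold=1.3107 ⇒ V=1.3107 continue | (k=5,j=5): S=177.5585, K−S=0.0000, hold=0.0000 ⇒ V=0.0000 continue  boundary S*=77.8769
step 4: (k=4,j=0): S=70.2534, K−S=47.3866, hold=46.4726 ⇒ V=47.3866 exercise | (k=4,j=1): S=86.3277, K−S=31.3123, hold=30.4257 ⇒ V=31.3123 exercise | (k=4,j=2): S=106.0800, K−S=11.5600, hold=14.6590 ⇒ V=14.6590 continue | (k=4,j=3): S=130.3517, K−S=0.0000, hold=4.4866 ⇒ V=4.4866 continue | (k=4,j=4): S=160.1769, K−S=0.0000, hold=0.6344 ⇒ V=0.6344 continue  boundary S*=86.3277
step 3: (k=3,j=0): S=77.8769, K−S=39.7631, hold=38.8491 ⇒ V=39.7631 exercise | (k=3,j=1): S=95.6956, K−S=21.9444, hold=22.6054 ⇒ V=22.6054 continue | (k=3,j=2): S=117.5913, K−S=0.0487, hold=9.3752 ⇒ V=9.3752 continue | (k=3,j=3): S=144.4968, K−S=0.0000, hold=2.4939 ⇒ V=2.4939 continue  boundary S*=77.8769
step 2: (k=2,j=0): S=86.3277, K−S=31.3123, hold=30.7342 ⇒ V=31.3123 exercise | (k=2,j=1): S=106.0800, K−S=11.5600, hold=15.7058 ⇒ V=15.7058 continue | (k=2,j=2): S=130.3517, K−S=0.0000, hold=5.8051 ⇒ V=5.8051 continue  boundary S*=86.3277
step 1: (k=1,j=0): S=95.6956, K−S=21.9444, hold=23.1374 ⇒ V=23.1374 continue | (k=1,j=1): S=117.5913, K−S=0.0487, hold=10.5520 ⇒ V=10.5520 continue  boundary S*=-
step 0: (k=0,j=0): S=106.0800, K−S=11.5600, hold=16.5614 ⇒ V=16.5614 continue  boundary S*=-

price = 16.5614
boundary = - - 86.3277 77.8769 86.3277 77.8769 86.3277 95.6956
tree:
16.5614
23.1374 10.5520
31.3123 15.7058 5.8051
39.7631 22.6054 9.3752 2.4939
47.3866 31.3123 14.6590 4.4866 0.6344
54.2639 39.7631 21.9985 7.8933 1.3107 0.0000
60.4679 47.3866 31.3123 13.4648 2.7081 0.0000 0.0000
66.0646 54.2639 39.7631 21.9444 5.5951 0.0000 0.0000 0.0000
71.1135 60.4679 47.3866 31.3123 11.5600 0.0000 0.0000 0.0000 0.0000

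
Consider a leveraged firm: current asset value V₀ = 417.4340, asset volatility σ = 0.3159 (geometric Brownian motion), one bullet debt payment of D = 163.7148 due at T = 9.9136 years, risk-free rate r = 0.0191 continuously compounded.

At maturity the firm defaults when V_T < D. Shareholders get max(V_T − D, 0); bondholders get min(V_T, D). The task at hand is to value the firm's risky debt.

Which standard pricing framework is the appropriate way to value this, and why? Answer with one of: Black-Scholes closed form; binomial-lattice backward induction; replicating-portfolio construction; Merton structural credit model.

Key observation: the data describe a firm's assets (V₀ = 417.4340, GBM) and a single zero-coupon debt of face 163.7148, so credit quantities follow from equity-as-call in the structural model.

framework: Merton structural credit model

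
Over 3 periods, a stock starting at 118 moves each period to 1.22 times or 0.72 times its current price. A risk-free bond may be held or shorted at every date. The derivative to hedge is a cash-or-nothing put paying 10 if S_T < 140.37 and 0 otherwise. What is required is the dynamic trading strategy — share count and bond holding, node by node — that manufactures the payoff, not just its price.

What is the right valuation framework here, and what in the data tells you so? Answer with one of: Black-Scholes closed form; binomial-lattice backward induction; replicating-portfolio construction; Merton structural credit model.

framework: replicating-portfolio construction

Key observation: the deliverable is the dynamic trading strategy on the 3-step tree (spot 118, moves 1.22 and 0.72), so the valuation must go through the node-by-node replicating-portfolio solve.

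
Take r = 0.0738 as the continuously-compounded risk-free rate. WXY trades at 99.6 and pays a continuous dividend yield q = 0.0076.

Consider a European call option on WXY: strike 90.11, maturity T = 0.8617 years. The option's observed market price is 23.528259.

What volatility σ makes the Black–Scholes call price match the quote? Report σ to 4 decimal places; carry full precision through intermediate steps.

sigma = 0.4535

At σ = 0.4535 the Black–Scholes value reproduces the quote:
σ√T = 0.4535·√0.8617 = 0.420974
d₁ = (ln(S/K) + (r−q+σ²/2)T) / (σ√T) = (ln(99.6/90.11) + (0.0738−0.0076+0.4535²/2)·0.8617) / 0.420974 = (0.100131 + 0.145654) / 0.420974 = 0.583849
d₂ = d₁ − σ√T = 0.583849 − 0.420974 = 0.162875
e^{−rT} = 0.938386
e^{−qT} = 0.993472
N(d₁) = 0.720339,  N(d₂) = 0.564691
V = S·e^{−qT}·N(d₁) − K·e^{−rT}·N(d₂) = 71.277435 − 47.749176 = 23.528259 (the observed quote) — the price is monotone increasing in volatility, hence this σ is the only solution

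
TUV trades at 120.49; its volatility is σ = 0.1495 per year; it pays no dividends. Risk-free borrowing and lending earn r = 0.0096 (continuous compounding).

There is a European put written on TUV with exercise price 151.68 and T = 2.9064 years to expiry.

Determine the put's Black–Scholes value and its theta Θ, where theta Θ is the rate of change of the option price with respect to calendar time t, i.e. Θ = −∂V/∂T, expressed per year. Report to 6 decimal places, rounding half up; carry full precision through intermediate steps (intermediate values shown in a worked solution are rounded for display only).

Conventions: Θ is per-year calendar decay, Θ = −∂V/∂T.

price = 31.126282
Θ = -0.524717

σ√T = 0.1495·√2.9064 = 0.254870
d₁ = (ln(S/K) + (r+σ²/2)T) / (σ√T) = (ln(120.49/151.68) + (0.0096+0.1495²/2)·2.9064) / 0.254870 = (-0.230206 + 0.060381) / 0.254870 = -0.666322
d₂ = d₁ − σ√T = -0.666322 − 0.254870 = -0.921192
e^{−rT} = 0.972484
N(−d₁) = 0.747397,  N(−d₂) = 0.821525
Put price V = K·e^{−rT}·N(−d₂) − S·N(−d₁) = 121.180174 − 90.053891 = 31.126282
φ(d₁) = (1/√(2π))·e^{−d₁²/2} = 0.319521
Θ = −S·φ(d₁)·σ/(2√T) + r·K·e^{−rT}·N(−d₂) = −1.688047 + 1.163330 = -0.524717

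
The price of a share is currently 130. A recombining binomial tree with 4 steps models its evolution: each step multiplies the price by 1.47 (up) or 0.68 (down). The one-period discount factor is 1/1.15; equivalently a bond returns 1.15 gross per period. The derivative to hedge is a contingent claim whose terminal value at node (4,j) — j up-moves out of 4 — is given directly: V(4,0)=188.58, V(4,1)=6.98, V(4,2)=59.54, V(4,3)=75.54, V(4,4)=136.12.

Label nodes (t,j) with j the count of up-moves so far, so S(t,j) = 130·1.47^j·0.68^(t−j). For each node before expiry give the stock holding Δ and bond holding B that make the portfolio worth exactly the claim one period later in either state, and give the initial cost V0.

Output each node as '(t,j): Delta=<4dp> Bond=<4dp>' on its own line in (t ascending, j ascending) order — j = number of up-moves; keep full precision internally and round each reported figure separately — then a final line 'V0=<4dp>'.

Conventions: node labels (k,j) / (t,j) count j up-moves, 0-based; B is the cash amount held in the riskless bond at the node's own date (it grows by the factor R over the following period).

(0,0): Delta=0.1470 Bond=20.7714
(1,0): Delta=0.0130 Bond=35.7343
(1,1): Delta=0.1892 Bond=15.8210
(2,0): Delta=-0.7744 Bond=88.4240
(2,1): Delta=0.2610 Bond=8.8700
(2,2): Delta=0.1666 Bond=24.5426
(3,0): Delta=-5.6237 Bond=299.9078
(3,1): Delta=0.7529 Bond=-33.2709
(3,2): Delta=0.1060 Bond=39.7981
(3,3): Delta=0.1857 Bond=20.3436
V0=39.8820

Since d<R<u, set p* = (R−d)/(u−d) = 0.5949; price each node as the discounted p*-expectation of its children.
At maturity the claim pays: V(4,0)=188.5800, V(4,1)=6.9800, V(4,2)=59.5400, V(4,3)=75.5400, V(4,4)=136.1200
(3,0): S=40.8762. Δ = (V_up−V_dn)/(S_up−S_dn) = (6.9800−188.5800)/(60.0880−27.7958) = -5.6237. V = [p*·6.9800 + (1−p*)·188.5800]/1.15 = 70.0343. B = V − Δ·S = 299.9078.
(3,1): S=88.3646. Δ = (V_up−V_dn)/(S_up−S_dn) = (59.5400−6.9800)/(129.8960−60.0880) = 0.7529. V = [p*·59.5400 + (1−p*)·6.9800]/1.15 = 33.2608. B = V − Δ·S = -33.2709.
(3,2): S=191.0236. Δ = (V_up−V_dn)/(S_up−S_dn) = (75.5400−59.5400)/(280.8046−129.8960) = 0.1060. V = [p*·75.5400 + (1−p*)·59.5400]/1.15 = 60.0513. B = V − Δ·S = 39.7981.
(3,3): S=412.9480. Δ = (V_up−V_dn)/(S_up−S_dn) = (136.1200−75.5400)/(607.0335−280.8046) = 0.1857. V = [p*·136.1200 + (1−p*)·75.5400]/1.15 = 97.0272. B = V − Δ·S = 20.3436.
(2,0): S=60.1120. Δ = (V_up−V_dn)/(S_up−S_dn) = (33.2608−70.0343)/(88.3646−40.8762) = -0.7744. V = [p*·33.2608 + (1−p*)·70.0343]/1.15 = 41.8751. B = V − Δ·S = 88.4240.
(2,1): S=129.9480. Δ = (V_up−V_dn)/(S_up−S_dn) = (60.0513−33.2608)/(191.0236−88.3646) = 0.2610. V = [p*·60.0513 + (1−p*)·33.2608]/1.15 = 42.7821. B = V − Δ·S = 8.8700.
(2,2): S=280.9170. Δ = (V_up−V_dn)/(S_up−S_dn) = (97.0272−60.0513)/(412.9480−191.0236) = 0.1666. V = [p*·97.0272 + (1−p*)·60.0513]/1.15 = 71.3475. B = V − Δ·S = 24.5426.
(1,0): S=88.4000. Δ = (V_up−V_dn)/(S_up−S_dn) = (42.7821−41.8751)/(129.9480−60.1120) = 0.0130. V = [p*·42.7821 + (1−p*)·41.8751]/1.15 = 36.8824. B = V − Δ·S = 35.7343.
(1,1): S=191.1000. Δ = (V_up−V_dn)/(S_up−S_dn) = (71.3475−42.7821)/(280.9170−129.9480) = 0.1892. V = [p*·71.3475 + (1−p*)·42.7821]/1.15 = 51.9797. B = V − Δ·S = 15.8210.
(0,0): S=130.0000. Δ = (V_up−V_dn)/(S_up−S_dn) = (51.9797−36.8824)/(191.1000−88.4000) = 0.1470. V = [p*·51.9797 + (1−p*)·36.8824]/1.15 = 39.8820. B = V − Δ·S = 20.7714.
Verification: the root portfolio costs Δ(0,0)·S0 + B(0,0) = 39.8820, matching V0.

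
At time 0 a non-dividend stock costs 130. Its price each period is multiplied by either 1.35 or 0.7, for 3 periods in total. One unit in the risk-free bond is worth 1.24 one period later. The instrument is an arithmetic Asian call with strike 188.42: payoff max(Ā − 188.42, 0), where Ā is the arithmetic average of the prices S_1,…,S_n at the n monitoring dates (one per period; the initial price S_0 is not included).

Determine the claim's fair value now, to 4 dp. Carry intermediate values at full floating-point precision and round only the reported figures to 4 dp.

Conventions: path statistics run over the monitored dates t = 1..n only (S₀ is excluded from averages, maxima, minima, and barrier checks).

No-arbitrage gives p* = (R−d)/(u−d) = 0.8308: enumerate every path, weight its payoff by its p*-probability, and discount by R^3.
Enumerate all 2^3 = 8 price paths (U = up ×1.35, D = down ×0.7); each path with k up-moves has probability p*^k·(1−p*)^(3−k).
DDD: Ā=66.4300, payoff=0.0000, prob=0.004847
UDD: Ā=128.1150, payoff=0.0000, prob=0.023792
DUD: Ā=99.9483, payoff=0.0000, prob=0.023792
UUD: Ā=192.7575, payoff=4.3375, prob=0.116799
DDU: Ā=80.2317, payoff=0.0000, prob=0.023792
UDU: Ā=154.7325, payoff=0.0000, prob=0.116799
DUU: Ā=126.5658, payoff=0.0000, prob=0.116799
UUU: Ā=244.0913, payoff=55.6713, prob=0.573378
Price = Σ prob·payoff / R^3 = 32.427300 / 1.906624 = 17.0077

price = 17.0077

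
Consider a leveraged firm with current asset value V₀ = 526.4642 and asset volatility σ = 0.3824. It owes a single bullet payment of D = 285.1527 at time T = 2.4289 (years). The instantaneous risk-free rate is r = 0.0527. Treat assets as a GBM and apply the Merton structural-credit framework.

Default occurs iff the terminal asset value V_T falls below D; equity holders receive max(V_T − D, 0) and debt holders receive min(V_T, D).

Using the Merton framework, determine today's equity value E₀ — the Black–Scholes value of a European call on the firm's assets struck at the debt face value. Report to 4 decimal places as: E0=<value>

E0=286.3454

Work the structural quantities from V₀ = 526.4642 against face 285.1527:
d₁ = [ln(V₀/D) + (r + σ²/2)T] / (σ√T)
   = [ln(526.4642/285.1527) + (0.0527 + 0.5·0.3824²)·2.4289] / (0.3824·√2.4289)
   = [0.613159 + 0.305592] / 0.595968 = 1.541611
d₂ = d₁ − σ√T = 1.541611 − 0.595968 = 0.945643
N(d₁) = 0.938416,  N(d₂) = 0.827835,  e^(−rT) = 0.879851
E₀ = V₀·N(d₁) − D·e^(−rT)·N(d₂)
   = 526.4642·0.938416 − 285.1527·0.879851·0.827835 = 286.345438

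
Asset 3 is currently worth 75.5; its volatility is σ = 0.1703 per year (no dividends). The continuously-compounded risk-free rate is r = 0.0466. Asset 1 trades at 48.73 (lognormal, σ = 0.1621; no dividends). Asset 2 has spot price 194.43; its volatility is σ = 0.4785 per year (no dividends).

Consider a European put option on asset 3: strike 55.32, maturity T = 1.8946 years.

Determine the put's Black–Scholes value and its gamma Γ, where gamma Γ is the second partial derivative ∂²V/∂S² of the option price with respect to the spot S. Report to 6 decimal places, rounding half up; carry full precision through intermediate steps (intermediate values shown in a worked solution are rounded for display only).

price = 0.261553
Γ = 0.004298

σ√T = 0.1703·√1.8946 = 0.234409
d₁ = (ln(S/K) + (r+σ²/2)T) / (σ√T) = (ln(75.5/55.32) + (0.0466+0.1703²/2)·1.8946) / 0.234409 = (0.310998 + 0.115762) / 0.234409 = 1.820583
d₂ = d₁ − σ√T = 1.820583 − 0.234409 = 1.586174
e^{−rT} = 0.915497
N(−d₁) = 0.034335,  N(−d₂) = 0.056350
Put price V = K·e^{−rT}·N(−d₂) − S·N(−d₁) = 2.853855 − 2.592303 = 0.261553
φ(d₁) = (1/√(2π))·e^{−d₁²/2} = 0.076063
Γ = φ(d₁) / (S·σ·√T) = 0.004298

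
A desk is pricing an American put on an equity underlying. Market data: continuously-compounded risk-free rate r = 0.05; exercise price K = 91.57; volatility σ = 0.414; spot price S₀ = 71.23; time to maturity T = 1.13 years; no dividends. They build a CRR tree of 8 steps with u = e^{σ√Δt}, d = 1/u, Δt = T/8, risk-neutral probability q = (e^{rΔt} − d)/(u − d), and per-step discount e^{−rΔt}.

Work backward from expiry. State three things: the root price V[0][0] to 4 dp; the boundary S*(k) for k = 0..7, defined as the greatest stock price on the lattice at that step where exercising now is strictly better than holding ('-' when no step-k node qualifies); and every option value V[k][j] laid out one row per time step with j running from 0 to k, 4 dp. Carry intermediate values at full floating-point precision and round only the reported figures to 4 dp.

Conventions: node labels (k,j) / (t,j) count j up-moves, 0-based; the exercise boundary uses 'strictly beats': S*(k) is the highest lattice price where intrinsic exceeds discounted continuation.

params: Δt=0.14125 u=1.16835 d=0.85591 q=0.48386 e^(-rΔt)=0.99296
t_8 payoffs: 71.0550 63.5660 53.3432 39.3887 20.3400 0.0000 0.0000 0.0000 0.0000
t_7: node(7,0) S=23.9688 payoff=67.6012 vs cont=66.9568 → 67.6012 [stop]  node(7,1) S=32.7185 payoff=58.8515 vs cont=58.2071 → 58.8515 [stop]  node(7,2) S=44.6623 payoff=46.9077 vs cont=46.2632 → 46.9077 [stop]  node(7,3) S=60.9662 payoff=30.6038 vs cont=29.9594 → 30.6038 [stop]  node(7,4) S=83.2217 payoff=8.3483 vs cont=10.4243 → 10.4243 [wait]  node(7,5) S=113.6016 payoff=0.0000 vs cont=0.0000 → 0.0000 [wait]  node(7,6) S=155.0716 payoff=0.0000 vs cont=0.0000 → 0.0000 [wait]  node(7,7) S=211.6801 payoff=0.0000 vs cont=0.0000 → 0.0000 [wait]  ⇒ S*(7)=60.9662
t_6: node(6,0) S=28.0040 payoff=63.5660 vs cont=62.9216 → 63.5660 [stop]  node(6,1) S=38.2268 payoff=53.3432 vs cont=52.6988 → 53.3432 [stop]  node(6,2) S=52.1813 payoff=39.3887 vs cont=38.7442 → 39.3887 [stop]  node(6,3) S=71.2300 payoff=20.3400 vs cont=20.6930 → 20.6930 [wait]  node(6,4) S=97.2323 payoff=0.0000 vs cont=5.3425 → 5.3425 [wait]  node(6,5) S=132.7268 payoff=0.0000 vs cont=0.0000 → 0.0000 [wait]  node(6,6) S=181.1783 payoff=0.0000 vs cont=0.0000 → 0.0000 [wait]  ⇒ S*(6)=52.1813
t_5: node(5,0) S=32.7185 payoff=58.8515 vs cont=58.2071 → 58.8515 [stop]  node(5,1) S=44.6623 payoff=46.9077 vs cont=46.2632 → 46.9077 [stop]  node(5,2) S=60.9662 payoff=30.6038 vs cont=30.1290 → 30.6038 [stop]  node(5,3) S=83.2217 payoff=8.3483 vs cont=13.1721 → 13.1721 [wait]  node(5,4) S=113.6016 payoff=0.0000 vs cont=2.7381 → 2.7381 [wait]  node(5,5) S=155.0716 payoff=0.0000 vs cont=0.0000 → 0.0000 [wait]  ⇒ S*(5)=60.9662
t_4: node(4,0) S=38.2268 payoff=53.3432 vs cont=52.6988 → 53.3432 [stop]  node(4,1) S=52.1813 payoff=39.3887 vs cont=38.7442 → 39.3887 [stop]  node(4,2) S=71.2300 payoff=20.3400 vs cont=22.0132 → 22.0132 [wait]  node(4,3) S=97.2323 payoff=0.0000 vs cont=8.0663 → 8.0663 [wait]  node(4,4) S=132.7268 payoff=0.0000 vs cont=1.4033 → 1.4033 [wait]  ⇒ S*(4)=52.1813
t_3: node(3,0) S=44.6623 payoff=46.9077 vs cont=46.2632 → 46.9077 [stop]  node(3,1) S=60.9662 payoff=30.6038 vs cont=30.7633 → 30.7633 [wait]  node(3,2) S=83.2217 payoff=8.3483 vs cont=15.1574 → 15.1574 [wait]  node(3,3) S=113.6016 payoff=0.0000 vs cont=4.8082 → 4.8082 [wait]  ⇒ S*(3)=44.6623
t_2: node(2,0) S=52.1813 payoff=39.3887 vs cont=38.8209 → 39.3887 [stop]  node(2,1) S=71.2300 payoff=20.3400 vs cont=23.0488 → 23.0488 [wait]  node(2,2) S=97.2323 payoff=0.0000 vs cont=10.0784 → 10.0784 [wait]  ⇒ S*(2)=52.1813
t_1: node(1,0) S=60.9662 payoff=30.6038 vs cont=31.2608 → 31.2608 [wait]  node(1,1) S=83.2217 payoff=8.3483 vs cont=16.6548 → 16.6548 [wait]  ⇒ S*(1)=-
t_0: node(0,0) S=71.2300 payoff=20.3400 vs cont=24.0233 → 24.0233 [wait]  ⇒ S*(0)=-

price = 24.0233
boundary = - - 52.1813 44.6623 52.1813 60.9662 52.1813 60.9662
tree:
24.0233
31.2608 16.6548
39.3887 23.0488 10.0784
46.9077 30.7633 15.1574 4.8082
53.3432 39.3887 22.0132 8.0663 1.4033
58.8515 46.9077 30.6038 13.1721 2.7381 0.0000
63.5660 53.3432 39.3887 20.6930 5.3425 0.0000 0.0000
67.6012 58.8515 46.9077 30.6038 10.4243 0.0000 0.0000 0.0000
71.0550 63.5660 53.3432 39.3887 20.3400 0.0000 0.0000 0.0000 0.0000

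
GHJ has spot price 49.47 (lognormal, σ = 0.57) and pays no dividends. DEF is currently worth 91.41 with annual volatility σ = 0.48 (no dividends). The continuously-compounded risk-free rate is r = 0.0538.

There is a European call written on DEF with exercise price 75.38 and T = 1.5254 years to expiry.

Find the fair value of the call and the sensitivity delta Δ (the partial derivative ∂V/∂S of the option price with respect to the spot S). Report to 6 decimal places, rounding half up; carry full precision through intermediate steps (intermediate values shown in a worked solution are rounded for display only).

price = 31.638295
Δ = 0.776399

σ√T = 0.48·√1.5254 = 0.592834
d₁ = (ln(S/K) + (r+σ²/2)T) / (σ√T) = (ln(91.41/75.38) + (0.0538+0.48²/2)·1.5254) / 0.592834 = (0.192813 + 0.257793) / 0.592834 = 0.760087
d₂ = d₁ − σ√T = 0.760087 − 0.592834 = 0.167253
e^{−rT} = 0.921211
N(d₁) = 0.776399,  N(d₂) = 0.566415
Call price V = S·N(d₁) − K·e^{−rT}·N(d₂) = 70.970609 − 39.332314 = 31.638295
Δ = N(d₁) = 0.776399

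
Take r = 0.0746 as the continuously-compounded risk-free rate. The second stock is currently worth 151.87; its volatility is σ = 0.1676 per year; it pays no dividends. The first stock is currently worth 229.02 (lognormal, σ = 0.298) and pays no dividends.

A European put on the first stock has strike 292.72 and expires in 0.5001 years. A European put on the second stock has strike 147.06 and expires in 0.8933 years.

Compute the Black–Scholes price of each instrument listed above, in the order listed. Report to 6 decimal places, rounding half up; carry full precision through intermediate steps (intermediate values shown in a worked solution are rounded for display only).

price(the first stock put K=292.72) = 57.534014
price(the second stock put K=147.06) = 3.708105

[the first stock put K=292.72]
σ√T = 0.298·√0.5001 = 0.210739
d₁ = (ln(S/K) + (r+σ²/2)T) / (σ√T) = (ln(229.02/292.72) + (0.0746+0.298²/2)·0.5001) / 0.210739 = (-0.245407 + 0.059513) / 0.210739 = -0.882107
d₂ = d₁ − σ√T = -0.882107 − 0.210739 = -1.092846
e^{−rT} = 0.963380
N(−d₁) = 0.811141,  N(−d₂) = 0.862769
price = K·e^{−rT}·N(−d₂) − S·N(−d₁) = 243.301427 − 185.767413 = 57.534014
[the second stock put K=147.06]
σ√T = 0.1676·√0.8933 = 0.158406
d₁ = (ln(S/K) + (r+σ²/2)T) / (σ√T) = (ln(151.87/147.06) + (0.0746+0.1676²/2)·0.8933) / 0.158406 = (0.032184 + 0.079186) / 0.158406 = 0.703069
d₂ = d₁ − σ√T = 0.703069 − 0.158406 = 0.544663
e^{−rT} = 0.935532
N(−d₁) = 0.241006,  N(−d₂) = 0.292993
price = K·e^{−rT}·N(−d₂) − S·N(−d₁) = 40.309720 − 36.601615 = 3.708105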